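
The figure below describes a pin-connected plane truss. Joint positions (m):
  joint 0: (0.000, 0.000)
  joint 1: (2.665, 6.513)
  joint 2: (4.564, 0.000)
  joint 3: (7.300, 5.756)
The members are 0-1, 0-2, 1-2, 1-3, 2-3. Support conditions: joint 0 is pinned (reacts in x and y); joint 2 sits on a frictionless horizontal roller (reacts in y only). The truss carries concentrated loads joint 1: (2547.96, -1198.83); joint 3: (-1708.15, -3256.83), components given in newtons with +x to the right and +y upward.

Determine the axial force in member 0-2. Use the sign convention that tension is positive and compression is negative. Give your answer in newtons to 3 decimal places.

-361.274

N=4 nodes, M=5 members, R=3 reactions → 2N=8, M+R=8
member 0 (0-1): L=7.0371, (cx,cy)=(0.3787,0.9255)
member 1 (0-2): L=4.5640, (cx,cy)=(1.0000,0.0000)
member 2 (1-2): L=6.7842, (cx,cy)=(0.2799,-0.9600)
member 3 (1-3): L=4.6964, (cx,cy)=(0.9869,-0.1612)
member 4 (2-3): L=6.3732, (cx,cy)=(0.4293,0.9032)
solve A·x = −loads:
  F[0-1] = +3171.5588 N (tension)
  F[0-2] = -361.2744 N (compression)
  F[1-2] = -4281.0374 N (compression)
  F[1-3] = -150.5167 N (compression)
  F[2-3] = -3632.8937 N (compression)
  Rx@0 = -839.8100 N
  Ry@0 = -2935.3332 N
  Ry@2 = +7390.9932 N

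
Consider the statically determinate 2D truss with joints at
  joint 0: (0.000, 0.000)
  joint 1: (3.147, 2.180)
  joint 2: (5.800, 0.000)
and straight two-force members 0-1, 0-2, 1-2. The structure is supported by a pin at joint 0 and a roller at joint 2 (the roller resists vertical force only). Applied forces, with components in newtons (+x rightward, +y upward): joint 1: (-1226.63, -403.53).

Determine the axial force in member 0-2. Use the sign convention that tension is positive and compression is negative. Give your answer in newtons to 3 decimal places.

-294.622

N=3 nodes, M=3 members, R=3 reactions → 2N=6, M+R=6
member 0 (0-1): L=3.8283, (cx,cy)=(0.8220,0.5694)
member 1 (0-2): L=5.8000, (cx,cy)=(1.0000,0.0000)
member 2 (1-2): L=3.4338, (cx,cy)=(0.7726,-0.6349)
solve A·x = −loads:
  F[0-1] = -1133.7856 N (compression)
  F[0-2] = -294.6216 N (compression)
  F[1-2] = +381.3284 N (tension)
  Rx@0 = +1226.6300 N
  Ry@0 = +645.6239 N
  Ry@2 = -242.0939 N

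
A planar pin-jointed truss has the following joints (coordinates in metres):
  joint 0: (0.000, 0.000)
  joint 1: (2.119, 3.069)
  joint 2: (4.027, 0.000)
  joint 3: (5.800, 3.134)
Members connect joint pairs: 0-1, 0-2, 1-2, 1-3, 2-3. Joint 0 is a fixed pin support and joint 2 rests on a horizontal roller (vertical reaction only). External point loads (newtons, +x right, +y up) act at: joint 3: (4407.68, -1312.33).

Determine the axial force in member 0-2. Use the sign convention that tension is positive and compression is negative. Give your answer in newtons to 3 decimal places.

N=4 nodes, M=5 members, R=3 reactions → 2N=8, M+R=8
member 0 (0-1): L=3.7295, (cx,cy)=(0.5682,0.8229)
member 1 (0-2): L=4.0270, (cx,cy)=(1.0000,0.0000)
member 2 (1-2): L=3.6138, (cx,cy)=(0.5280,-0.8493)
member 3 (1-3): L=3.6816, (cx,cy)=(0.9998,0.0177)
member 4 (2-3): L=3.6008, (cx,cy)=(0.4924,0.8704)
solve A·x = −loads:
  F[0-1] = +4870.6096 N (tension)
  F[0-2] = +1640.3080 N (tension)
  F[1-2] = -4611.3276 N (compression)
  F[1-3] = +5202.8841 N (tension)
  F[2-3] = -1613.3222 N (compression)
  Rx@0 = -4407.6800 N
  Ry@0 = -4008.0532 N
  Ry@2 = +5320.3832 N

1640.308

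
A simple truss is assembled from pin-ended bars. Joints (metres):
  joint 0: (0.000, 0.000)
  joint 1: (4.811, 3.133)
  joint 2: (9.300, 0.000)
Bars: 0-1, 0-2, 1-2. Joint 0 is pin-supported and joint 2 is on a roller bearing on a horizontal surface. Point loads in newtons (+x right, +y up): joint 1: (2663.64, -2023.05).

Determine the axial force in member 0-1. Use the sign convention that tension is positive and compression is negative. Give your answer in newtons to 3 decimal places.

N=3 nodes, M=3 members, R=3 reactions → 2N=6, M+R=6
member 0 (0-1): L=5.7412, (cx,cy)=(0.8380,0.5457)
member 1 (0-2): L=9.3000, (cx,cy)=(1.0000,0.0000)
member 2 (1-2): L=5.4742, (cx,cy)=(0.8200,-0.5723)
solve A·x = −loads:
  F[0-1] = -145.0798 N (compression)
  F[0-2] = +2785.2136 N (tension)
  F[1-2] = -3396.4808 N (compression)
  Rx@0 = -2663.6400 N
  Ry@0 = +79.1707 N
  Ry@2 = +1943.8793 N

-145.080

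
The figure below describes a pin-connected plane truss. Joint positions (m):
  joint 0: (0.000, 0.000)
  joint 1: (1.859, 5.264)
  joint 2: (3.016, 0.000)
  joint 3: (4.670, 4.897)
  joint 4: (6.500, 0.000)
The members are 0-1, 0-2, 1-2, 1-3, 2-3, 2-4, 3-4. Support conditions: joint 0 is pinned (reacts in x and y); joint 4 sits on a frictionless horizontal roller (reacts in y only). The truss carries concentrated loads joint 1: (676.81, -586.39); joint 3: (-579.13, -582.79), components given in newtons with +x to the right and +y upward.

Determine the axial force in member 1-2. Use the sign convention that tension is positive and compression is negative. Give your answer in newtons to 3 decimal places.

-5.646

N=5 nodes, M=7 members, R=3 reactions → 2N=10, M+R=10
member 0 (0-1): L=5.5826, (cx,cy)=(0.3330,0.9429)
member 1 (0-2): L=3.0160, (cx,cy)=(1.0000,0.0000)
member 2 (1-2): L=5.3897, (cx,cy)=(0.2147,-0.9767)
member 3 (1-3): L=2.8349, (cx,cy)=(0.9916,-0.1295)
member 4 (2-3): L=5.1688, (cx,cy)=(0.3200,0.9474)
member 5 (2-4): L=3.4840, (cx,cy)=(1.0000,0.0000)
member 6 (3-4): L=5.2278, (cx,cy)=(0.3501,-0.9367)
solve A·x = −loads:
  F[0-1] = -499.4614 N (compression)
  F[0-2] = +263.9997 N (tension)
  F[1-2] = -5.6462 N (compression)
  F[1-3] = -849.0628 N (compression)
  F[2-3] = +5.8206 N (tension)
  F[2-4] = +260.9251 N (tension)
  F[3-4] = -745.3850 N (compression)
  Rx@0 = -97.6800 N
  Ry@0 = +470.9559 N
  Ry@4 = +698.2241 N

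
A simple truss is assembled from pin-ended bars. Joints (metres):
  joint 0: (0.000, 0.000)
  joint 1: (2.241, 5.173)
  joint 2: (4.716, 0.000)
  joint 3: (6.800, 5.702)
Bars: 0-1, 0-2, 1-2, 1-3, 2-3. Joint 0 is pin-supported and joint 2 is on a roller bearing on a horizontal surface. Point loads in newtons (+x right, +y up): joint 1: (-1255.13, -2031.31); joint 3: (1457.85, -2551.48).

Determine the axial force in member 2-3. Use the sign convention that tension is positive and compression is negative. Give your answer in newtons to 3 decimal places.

N=4 nodes, M=5 members, R=3 reactions → 2N=8, M+R=8
member 0 (0-1): L=5.6376, (cx,cy)=(0.3975,0.9176)
member 1 (0-2): L=4.7160, (cx,cy)=(1.0000,0.0000)
member 2 (1-2): L=5.7346, (cx,cy)=(0.4316,-0.9021)
member 3 (1-3): L=4.5896, (cx,cy)=(0.9933,0.1153)
member 4 (2-3): L=6.0709, (cx,cy)=(0.3433,0.9392)
solve A·x = −loads:
  F[0-1] = +487.5150 N (tension)
  F[0-2] = +8.9265 N (tension)
  F[1-2] = -2426.6457 N (compression)
  F[1-3] = +2512.9909 N (tension)
  F[2-3] = -3024.9423 N (compression)
  Rx@0 = -202.7200 N
  Ry@0 = -447.3421 N
  Ry@2 = +5030.1321 N

-3024.942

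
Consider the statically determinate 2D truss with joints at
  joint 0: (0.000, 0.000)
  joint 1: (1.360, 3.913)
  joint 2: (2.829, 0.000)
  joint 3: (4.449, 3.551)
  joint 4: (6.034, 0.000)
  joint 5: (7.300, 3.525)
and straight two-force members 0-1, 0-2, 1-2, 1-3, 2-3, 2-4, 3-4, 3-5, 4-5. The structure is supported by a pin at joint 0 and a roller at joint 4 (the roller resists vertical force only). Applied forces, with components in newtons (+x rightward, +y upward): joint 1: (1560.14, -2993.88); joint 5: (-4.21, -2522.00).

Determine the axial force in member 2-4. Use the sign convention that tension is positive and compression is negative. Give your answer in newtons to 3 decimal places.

N=6 nodes, M=9 members, R=3 reactions → 2N=12, M+R=12
member 0 (0-1): L=4.1426, (cx,cy)=(0.3283,0.9446)
member 1 (0-2): L=2.8290, (cx,cy)=(1.0000,0.0000)
member 2 (1-2): L=4.1797, (cx,cy)=(0.3515,-0.9362)
member 3 (1-3): L=3.1101, (cx,cy)=(0.9932,-0.1164)
member 4 (2-3): L=3.9031, (cx,cy)=(0.4151,0.9098)
member 5 (2-4): L=3.2050, (cx,cy)=(1.0000,0.0000)
member 6 (3-4): L=3.8887, (cx,cy)=(0.4076,-0.9132)
member 7 (3-5): L=2.8511, (cx,cy)=(1.0000,-0.0091)
member 8 (4-5): L=3.7454, (cx,cy)=(0.3380,0.9411)
solve A·x = −loads:
  F[0-1] = -826.4763 N (compression)
  F[0-2] = +1827.2588 N (tension)
  F[1-2] = -2233.0189 N (compression)
  F[1-3] = -1053.8050 N (compression)
  F[2-3] = +2297.8303 N (tension)
  F[2-4] = +88.7013 N (tension)
  F[3-4] = -2432.6489 N (compression)
  F[3-5] = +898.6577 N (tension)
  F[4-5] = -2671.0144 N (compression)
  Rx@0 = -1555.9300 N
  Ry@0 = +780.6688 N
  Ry@4 = +4735.2112 N

88.701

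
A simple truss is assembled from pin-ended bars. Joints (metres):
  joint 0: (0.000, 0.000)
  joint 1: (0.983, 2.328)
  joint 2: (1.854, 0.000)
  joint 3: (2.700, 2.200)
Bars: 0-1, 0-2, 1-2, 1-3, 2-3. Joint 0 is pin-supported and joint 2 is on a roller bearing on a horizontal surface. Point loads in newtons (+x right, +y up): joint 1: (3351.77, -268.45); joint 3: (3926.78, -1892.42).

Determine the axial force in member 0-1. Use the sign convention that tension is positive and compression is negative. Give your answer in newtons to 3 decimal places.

N=4 nodes, M=5 members, R=3 reactions → 2N=8, M+R=8
member 0 (0-1): L=2.5270, (cx,cy)=(0.3890,0.9212)
member 1 (0-2): L=1.8540, (cx,cy)=(1.0000,0.0000)
member 2 (1-2): L=2.4856, (cx,cy)=(0.3504,-0.9366)
member 3 (1-3): L=1.7218, (cx,cy)=(0.9972,-0.0743)
member 4 (2-3): L=2.3571, (cx,cy)=(0.3589,0.9334)
solve A·x = −loads:
  F[0-1] = +10426.9445 N (tension)
  F[0-2] = +3222.5267 N (tension)
  F[1-2] = -10902.7949 N (compression)
  F[1-3] = +4537.3437 N (tension)
  F[2-3] = -1666.1211 N (compression)
  Rx@0 = -7278.5500 N
  Ry@0 = -9605.7195 N
  Ry@2 = +11766.5895 N

10426.945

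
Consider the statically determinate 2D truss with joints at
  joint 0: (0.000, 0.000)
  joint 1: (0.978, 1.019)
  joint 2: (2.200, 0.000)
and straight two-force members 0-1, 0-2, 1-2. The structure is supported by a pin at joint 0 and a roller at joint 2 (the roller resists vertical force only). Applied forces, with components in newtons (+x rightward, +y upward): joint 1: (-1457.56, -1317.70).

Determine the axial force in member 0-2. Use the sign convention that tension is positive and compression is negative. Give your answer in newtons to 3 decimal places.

N=3 nodes, M=3 members, R=3 reactions → 2N=6, M+R=6
member 0 (0-1): L=1.4124, (cx,cy)=(0.6924,0.7215)
member 1 (0-2): L=2.2000, (cx,cy)=(1.0000,0.0000)
member 2 (1-2): L=1.5911, (cx,cy)=(0.7680,-0.6404)
solve A·x = −loads:
  F[0-1] = -1950.2314 N (compression)
  F[0-2] = -107.1352 N (compression)
  F[1-2] = +139.4961 N (tension)
  Rx@0 = +1457.5600 N
  Ry@0 = +1407.0377 N
  Ry@2 = -89.3377 N

-107.135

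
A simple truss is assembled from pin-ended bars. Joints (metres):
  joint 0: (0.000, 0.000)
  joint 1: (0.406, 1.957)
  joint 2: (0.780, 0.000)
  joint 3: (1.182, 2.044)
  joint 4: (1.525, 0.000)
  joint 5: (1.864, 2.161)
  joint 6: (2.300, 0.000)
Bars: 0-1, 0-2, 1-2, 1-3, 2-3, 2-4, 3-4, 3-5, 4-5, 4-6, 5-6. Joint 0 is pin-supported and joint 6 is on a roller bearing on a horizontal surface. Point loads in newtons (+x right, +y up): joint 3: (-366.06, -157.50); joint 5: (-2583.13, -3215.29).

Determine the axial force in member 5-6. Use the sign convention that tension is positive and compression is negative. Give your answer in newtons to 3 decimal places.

66.933

N=7 nodes, M=11 members, R=3 reactions → 2N=14, M+R=14
member 0 (0-1): L=1.9987, (cx,cy)=(0.2031,0.9792)
member 1 (0-2): L=0.7800, (cx,cy)=(1.0000,0.0000)
member 2 (1-2): L=1.9924, (cx,cy)=(0.1877,-0.9822)
member 3 (1-3): L=0.7809, (cx,cy)=(0.9938,0.1114)
member 4 (2-3): L=2.0832, (cx,cy)=(0.1930,0.9812)
member 5 (2-4): L=0.7450, (cx,cy)=(1.0000,0.0000)
member 6 (3-4): L=2.0726, (cx,cy)=(0.1655,-0.9862)
member 7 (3-5): L=0.6920, (cx,cy)=(0.9856,0.1691)
member 8 (4-5): L=2.1874, (cx,cy)=(0.1550,0.9879)
member 9 (4-6): L=0.7750, (cx,cy)=(1.0000,0.0000)
member 10 (5-6): L=2.2045, (cx,cy)=(0.1978,-0.9802)
solve A·x = −loads:
  F[0-1] = -3511.6155 N (compression)
  F[0-2] = -2235.8580 N (compression)
  F[1-2] = +3347.4833 N (tension)
  F[1-3] = -1350.0997 N (compression)
  F[2-3] = -3350.9658 N (compression)
  F[2-4] = -960.8388 N (compression)
  F[3-4] = +2959.3771 N (tension)
  F[3-5] = -2142.9055 N (compression)
  F[4-5] = -2954.2625 N (compression)
  F[4-6] = -13.2375 N (compression)
  F[5-6] = +66.9329 N (tension)
  Rx@0 = +2949.1900 N
  Ry@0 = +3438.4009 N
  Ry@6 = -65.6109 N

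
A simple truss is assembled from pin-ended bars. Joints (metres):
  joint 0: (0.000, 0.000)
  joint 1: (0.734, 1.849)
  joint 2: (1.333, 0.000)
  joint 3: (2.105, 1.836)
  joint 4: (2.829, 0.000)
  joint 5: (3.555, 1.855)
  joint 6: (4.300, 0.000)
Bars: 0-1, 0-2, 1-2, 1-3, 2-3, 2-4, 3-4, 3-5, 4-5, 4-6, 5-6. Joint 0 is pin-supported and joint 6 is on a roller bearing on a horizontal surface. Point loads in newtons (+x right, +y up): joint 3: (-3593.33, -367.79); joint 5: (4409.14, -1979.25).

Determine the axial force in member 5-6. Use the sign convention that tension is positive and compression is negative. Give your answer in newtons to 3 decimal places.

N=7 nodes, M=11 members, R=3 reactions → 2N=14, M+R=14
member 0 (0-1): L=1.9894, (cx,cy)=(0.3690,0.9294)
member 1 (0-2): L=1.3330, (cx,cy)=(1.0000,0.0000)
member 2 (1-2): L=1.9436, (cx,cy)=(0.3082,-0.9513)
member 3 (1-3): L=1.3711, (cx,cy)=(1.0000,-0.0095)
member 4 (2-3): L=1.9917, (cx,cy)=(0.3876,0.9218)
member 5 (2-4): L=1.4960, (cx,cy)=(1.0000,0.0000)
member 6 (3-4): L=1.9736, (cx,cy)=(0.3668,-0.9303)
member 7 (3-5): L=1.4501, (cx,cy)=(0.9999,0.0131)
member 8 (4-5): L=1.9920, (cx,cy)=(0.3645,0.9312)
member 9 (4-6): L=1.4710, (cx,cy)=(1.0000,0.0000)
member 10 (5-6): L=1.9990, (cx,cy)=(0.3727,-0.9280)
solve A·x = −loads:
  F[0-1] = -175.2084 N (compression)
  F[0-2] = +880.4553 N (tension)
  F[1-2] = +172.3523 N (tension)
  F[1-3] = -117.7679 N (compression)
  F[2-3] = -177.8680 N (compression)
  F[2-4] = +1002.5157 N (tension)
  F[3-4] = -171.4329 N (compression)
  F[3-5] = +3469.8112 N (tension)
  F[4-5] = +171.2602 N (tension)
  F[4-6] = +877.2098 N (tension)
  F[5-6] = -2353.7627 N (compression)
  Rx@0 = -815.8100 N
  Ry@0 = +162.8464 N
  Ry@6 = +2184.1936 N

-2353.763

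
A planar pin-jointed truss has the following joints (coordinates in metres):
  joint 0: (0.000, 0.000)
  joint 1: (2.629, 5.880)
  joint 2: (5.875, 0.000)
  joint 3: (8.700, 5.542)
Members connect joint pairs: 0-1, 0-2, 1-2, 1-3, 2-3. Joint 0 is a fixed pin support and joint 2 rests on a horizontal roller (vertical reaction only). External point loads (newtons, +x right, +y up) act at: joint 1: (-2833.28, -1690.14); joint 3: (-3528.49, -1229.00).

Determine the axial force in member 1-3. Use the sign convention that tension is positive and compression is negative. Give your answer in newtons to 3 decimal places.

-2826.299

N=4 nodes, M=5 members, R=3 reactions → 2N=8, M+R=8
member 0 (0-1): L=6.4410, (cx,cy)=(0.4082,0.9129)
member 1 (0-2): L=5.8750, (cx,cy)=(1.0000,0.0000)
member 2 (1-2): L=6.7165, (cx,cy)=(0.4833,-0.8755)
member 3 (1-3): L=6.0804, (cx,cy)=(0.9985,-0.0556)
member 4 (2-3): L=6.2205, (cx,cy)=(0.4541,0.8909)
solve A·x = −loads:
  F[0-1] = -7127.8246 N (compression)
  F[0-2] = -3452.4158 N (compression)
  F[1-2] = +5681.5904 N (tension)
  F[1-3] = -2826.2994 N (compression)
  F[2-3] = -1555.8045 N (compression)
  Rx@0 = +6361.7700 N
  Ry@0 = +6507.0379 N
  Ry@2 = -3587.8979 N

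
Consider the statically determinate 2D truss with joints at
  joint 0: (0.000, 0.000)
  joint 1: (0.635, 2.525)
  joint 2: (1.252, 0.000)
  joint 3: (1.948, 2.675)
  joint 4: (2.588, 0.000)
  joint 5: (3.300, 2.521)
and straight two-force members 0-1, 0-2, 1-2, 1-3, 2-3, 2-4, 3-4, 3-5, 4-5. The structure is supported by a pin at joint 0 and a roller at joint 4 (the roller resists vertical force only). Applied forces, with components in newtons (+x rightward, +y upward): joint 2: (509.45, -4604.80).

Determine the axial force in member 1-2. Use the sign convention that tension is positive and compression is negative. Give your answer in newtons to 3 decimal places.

N=6 nodes, M=9 members, R=3 reactions → 2N=12, M+R=12
member 0 (0-1): L=2.6036, (cx,cy)=(0.2439,0.9698)
member 1 (0-2): L=1.2520, (cx,cy)=(1.0000,0.0000)
member 2 (1-2): L=2.5993, (cx,cy)=(0.2374,-0.9714)
member 3 (1-3): L=1.3215, (cx,cy)=(0.9935,0.1135)
member 4 (2-3): L=2.7641, (cx,cy)=(0.2518,0.9678)
member 5 (2-4): L=1.3360, (cx,cy)=(1.0000,0.0000)
member 6 (3-4): L=2.7505, (cx,cy)=(0.2327,-0.9726)
member 7 (3-5): L=1.3607, (cx,cy)=(0.9936,-0.1132)
member 8 (4-5): L=2.6196, (cx,cy)=(0.2718,0.9624)
solve A·x = −loads:
  F[0-1] = -2451.1483 N (compression)
  F[0-2] = +1107.2629 N (tension)
  F[1-2] = +2312.2182 N (tension)
  F[1-3] = -1154.1282 N (compression)
  F[2-3] = +2437.1983 N (tension)
  F[2-4] = +532.9752 N (tension)
  F[3-4] = -2290.5405 N (compression)
  F[3-5] = -0.0000 N (compression)
  F[4-5] = +0.0000 N (tension)
  Rx@0 = -509.4500 N
  Ry@0 = +2377.1301 N
  Ry@4 = +2227.6699 N

2312.218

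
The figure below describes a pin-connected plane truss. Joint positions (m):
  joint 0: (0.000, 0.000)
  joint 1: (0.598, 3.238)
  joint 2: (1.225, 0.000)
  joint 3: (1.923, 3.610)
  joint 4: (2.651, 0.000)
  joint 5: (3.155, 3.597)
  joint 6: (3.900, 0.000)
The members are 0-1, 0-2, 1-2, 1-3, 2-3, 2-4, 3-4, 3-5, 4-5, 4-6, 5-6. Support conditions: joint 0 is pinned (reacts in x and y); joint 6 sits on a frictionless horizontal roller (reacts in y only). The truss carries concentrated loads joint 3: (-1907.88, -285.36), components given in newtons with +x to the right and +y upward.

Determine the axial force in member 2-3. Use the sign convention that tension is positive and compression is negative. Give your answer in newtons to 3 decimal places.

-1750.012

N=7 nodes, M=11 members, R=3 reactions → 2N=14, M+R=14
member 0 (0-1): L=3.2928, (cx,cy)=(0.1816,0.9834)
member 1 (0-2): L=1.2250, (cx,cy)=(1.0000,0.0000)
member 2 (1-2): L=3.2981, (cx,cy)=(0.1901,-0.9818)
member 3 (1-3): L=1.3762, (cx,cy)=(0.9628,0.2703)
member 4 (2-3): L=3.6769, (cx,cy)=(0.1898,0.9818)
member 5 (2-4): L=1.4260, (cx,cy)=(1.0000,0.0000)
member 6 (3-4): L=3.6827, (cx,cy)=(0.1977,-0.9803)
member 7 (3-5): L=1.2321, (cx,cy)=(0.9999,-0.0106)
member 8 (4-5): L=3.6321, (cx,cy)=(0.1388,0.9903)
member 9 (4-6): L=1.2490, (cx,cy)=(1.0000,0.0000)
member 10 (5-6): L=3.6733, (cx,cy)=(0.2028,-0.9792)
solve A·x = −loads:
  F[0-1] = -1942.9783 N (compression)
  F[0-2] = -1555.0143 N (compression)
  F[1-2] = +1750.1058 N (tension)
  F[1-3] = -712.0797 N (compression)
  F[2-3] = -1750.0123 N (compression)
  F[2-4] = -890.0923 N (compression)
  F[3-4] = +1651.9609 N (tension)
  F[3-5] = +563.5599 N (tension)
  F[4-5] = -1635.1802 N (compression)
  F[4-6] = -336.6289 N (compression)
  F[5-6] = +1659.8023 N (tension)
  Rx@0 = +1907.8800 N
  Ry@0 = +1910.6676 N
  Ry@6 = -1625.3076 N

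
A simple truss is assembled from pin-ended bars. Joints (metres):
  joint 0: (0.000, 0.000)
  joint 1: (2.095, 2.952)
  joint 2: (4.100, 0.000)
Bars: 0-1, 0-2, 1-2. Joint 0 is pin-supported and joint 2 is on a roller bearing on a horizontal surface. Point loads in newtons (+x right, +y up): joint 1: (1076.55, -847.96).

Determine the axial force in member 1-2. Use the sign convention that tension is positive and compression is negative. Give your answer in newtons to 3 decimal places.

-1460.775

N=3 nodes, M=3 members, R=3 reactions → 2N=6, M+R=6
member 0 (0-1): L=3.6199, (cx,cy)=(0.5788,0.8155)
member 1 (0-2): L=4.1000, (cx,cy)=(1.0000,0.0000)
member 2 (1-2): L=3.5685, (cx,cy)=(0.5619,-0.8272)
solve A·x = −loads:
  F[0-1] = +441.9884 N (tension)
  F[0-2] = +820.7479 N (tension)
  F[1-2] = -1460.7753 N (compression)
  Rx@0 = -1076.5500 N
  Ry@0 = -360.4429 N
  Ry@2 = +1208.4029 N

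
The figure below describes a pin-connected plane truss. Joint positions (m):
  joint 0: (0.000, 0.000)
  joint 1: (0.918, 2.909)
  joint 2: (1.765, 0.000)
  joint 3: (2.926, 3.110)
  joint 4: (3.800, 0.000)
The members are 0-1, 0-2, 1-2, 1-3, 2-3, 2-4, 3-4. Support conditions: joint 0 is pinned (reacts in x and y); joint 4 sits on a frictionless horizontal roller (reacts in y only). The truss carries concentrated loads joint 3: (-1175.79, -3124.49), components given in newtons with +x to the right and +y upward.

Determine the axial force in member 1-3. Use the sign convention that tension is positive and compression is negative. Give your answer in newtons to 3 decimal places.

-995.949

N=5 nodes, M=7 members, R=3 reactions → 2N=10, M+R=10
member 0 (0-1): L=3.0504, (cx,cy)=(0.3009,0.9536)
member 1 (0-2): L=1.7650, (cx,cy)=(1.0000,0.0000)
member 2 (1-2): L=3.0298, (cx,cy)=(0.2796,-0.9601)
member 3 (1-3): L=2.0180, (cx,cy)=(0.9950,0.0996)
member 4 (2-3): L=3.3196, (cx,cy)=(0.3497,0.9368)
member 5 (2-4): L=2.0350, (cx,cy)=(1.0000,0.0000)
member 6 (3-4): L=3.2305, (cx,cy)=(0.2705,-0.9627)
solve A·x = −loads:
  F[0-1] = -1762.6361 N (compression)
  F[0-2] = -645.3368 N (compression)
  F[1-2] = +1647.4090 N (tension)
  F[1-3] = -995.9493 N (compression)
  F[2-3] = -1688.3480 N (compression)
  F[2-4] = +405.6838 N (tension)
  F[3-4] = -1499.4873 N (compression)
  Rx@0 = +1175.7900 N
  Ry@0 = +1680.9240 N
  Ry@4 = +1443.5660 N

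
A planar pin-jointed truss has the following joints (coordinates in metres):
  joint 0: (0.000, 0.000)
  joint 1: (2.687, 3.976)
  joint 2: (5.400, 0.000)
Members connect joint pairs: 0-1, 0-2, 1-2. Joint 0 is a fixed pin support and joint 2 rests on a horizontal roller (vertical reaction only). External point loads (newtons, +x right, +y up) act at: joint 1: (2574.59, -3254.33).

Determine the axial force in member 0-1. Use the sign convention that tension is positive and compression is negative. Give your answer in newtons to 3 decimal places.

314.604

N=3 nodes, M=3 members, R=3 reactions → 2N=6, M+R=6
member 0 (0-1): L=4.7988, (cx,cy)=(0.5599,0.8285)
member 1 (0-2): L=5.4000, (cx,cy)=(1.0000,0.0000)
member 2 (1-2): L=4.8134, (cx,cy)=(0.5636,-0.8260)
solve A·x = −loads:
  F[0-1] = +314.6038 N (tension)
  F[0-2] = +2398.4336 N (tension)
  F[1-2] = -4255.3084 N (compression)
  Rx@0 = -2574.5900 N
  Ry@0 = -260.6616 N
  Ry@2 = +3514.9916 N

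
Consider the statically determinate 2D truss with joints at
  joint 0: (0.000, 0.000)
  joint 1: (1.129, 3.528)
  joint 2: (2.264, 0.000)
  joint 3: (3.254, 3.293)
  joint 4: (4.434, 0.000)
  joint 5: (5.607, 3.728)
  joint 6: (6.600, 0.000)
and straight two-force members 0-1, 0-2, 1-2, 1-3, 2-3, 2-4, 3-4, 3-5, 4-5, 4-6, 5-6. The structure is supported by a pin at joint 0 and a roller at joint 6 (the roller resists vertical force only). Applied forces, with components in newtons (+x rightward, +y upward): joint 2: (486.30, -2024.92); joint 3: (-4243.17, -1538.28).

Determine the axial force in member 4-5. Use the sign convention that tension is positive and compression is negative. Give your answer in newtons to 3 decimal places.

N=7 nodes, M=11 members, R=3 reactions → 2N=14, M+R=14
member 0 (0-1): L=3.7042, (cx,cy)=(0.3048,0.9524)
member 1 (0-2): L=2.2640, (cx,cy)=(1.0000,0.0000)
member 2 (1-2): L=3.7061, (cx,cy)=(0.3063,-0.9519)
member 3 (1-3): L=2.1380, (cx,cy)=(0.9939,-0.1099)
member 4 (2-3): L=3.4386, (cx,cy)=(0.2879,0.9577)
member 5 (2-4): L=2.1700, (cx,cy)=(1.0000,0.0000)
member 6 (3-4): L=3.4980, (cx,cy)=(0.3373,-0.9414)
member 7 (3-5): L=2.3929, (cx,cy)=(0.9833,0.1818)
member 8 (4-5): L=3.9082, (cx,cy)=(0.3001,0.9539)
member 9 (4-6): L=2.1660, (cx,cy)=(1.0000,0.0000)
member 10 (5-6): L=3.8580, (cx,cy)=(0.2574,-0.9663)
solve A·x = −loads:
  F[0-1] = -4438.4333 N (compression)
  F[0-2] = -2404.0998 N (compression)
  F[1-2] = +4767.3936 N (tension)
  F[1-3] = -2829.9499 N (compression)
  F[2-3] = -2624.5276 N (compression)
  F[2-4] = -674.7449 N (compression)
  F[3-4] = +785.8518 N (tension)
  F[3-5] = +416.5933 N (tension)
  F[4-5] = -775.5458 N (compression)
  F[4-6] = -176.8800 N (compression)
  F[5-6] = +687.2106 N (tension)
  Rx@0 = +3756.8700 N
  Ry@0 = +4227.2571 N
  Ry@6 = -664.0571 N

-775.546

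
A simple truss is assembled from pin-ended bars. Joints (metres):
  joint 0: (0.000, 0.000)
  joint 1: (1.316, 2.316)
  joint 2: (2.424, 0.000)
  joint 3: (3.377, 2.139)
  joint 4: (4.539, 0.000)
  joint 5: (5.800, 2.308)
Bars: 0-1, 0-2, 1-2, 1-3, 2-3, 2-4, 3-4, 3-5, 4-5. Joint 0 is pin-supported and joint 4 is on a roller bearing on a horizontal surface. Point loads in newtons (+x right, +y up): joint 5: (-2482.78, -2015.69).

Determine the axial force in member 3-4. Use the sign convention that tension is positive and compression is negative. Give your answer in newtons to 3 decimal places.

685.422

N=6 nodes, M=9 members, R=3 reactions → 2N=12, M+R=12
member 0 (0-1): L=2.6638, (cx,cy)=(0.4940,0.8694)
member 1 (0-2): L=2.4240, (cx,cy)=(1.0000,0.0000)
member 2 (1-2): L=2.5674, (cx,cy)=(0.4316,-0.9021)
member 3 (1-3): L=2.0686, (cx,cy)=(0.9963,-0.0856)
member 4 (2-3): L=2.3417, (cx,cy)=(0.4070,0.9134)
member 5 (2-4): L=2.1150, (cx,cy)=(1.0000,0.0000)
member 6 (3-4): L=2.4342, (cx,cy)=(0.4774,-0.8787)
member 7 (3-5): L=2.4289, (cx,cy)=(0.9976,0.0696)
member 8 (4-5): L=2.6300, (cx,cy)=(0.4795,0.8776)
solve A·x = −loads:
  F[0-1] = -807.9449 N (compression)
  F[0-2] = -2083.6268 N (compression)
  F[1-2] = +851.7053 N (tension)
  F[1-3] = -769.5423 N (compression)
  F[2-3] = -841.1132 N (compression)
  F[2-4] = -1373.7518 N (compression)
  F[3-4] = +685.4218 N (tension)
  F[3-5] = -1439.7068 N (compression)
  F[4-5] = -2182.7725 N (compression)
  Rx@0 = +2482.7800 N
  Ry@0 = +702.4611 N
  Ry@4 = +1313.2289 N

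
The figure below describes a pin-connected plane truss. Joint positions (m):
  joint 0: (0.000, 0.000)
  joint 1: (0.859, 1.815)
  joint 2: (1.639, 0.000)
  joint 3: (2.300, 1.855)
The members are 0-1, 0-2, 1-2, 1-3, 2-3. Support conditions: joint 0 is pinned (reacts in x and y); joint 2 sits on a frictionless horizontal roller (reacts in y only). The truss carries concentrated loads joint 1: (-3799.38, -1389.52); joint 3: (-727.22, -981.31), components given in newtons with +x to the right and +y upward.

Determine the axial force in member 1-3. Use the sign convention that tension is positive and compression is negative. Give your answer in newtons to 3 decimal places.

N=4 nodes, M=5 members, R=3 reactions → 2N=8, M+R=8
member 0 (0-1): L=2.0080, (cx,cy)=(0.4278,0.9039)
member 1 (0-2): L=1.6390, (cx,cy)=(1.0000,0.0000)
member 2 (1-2): L=1.9755, (cx,cy)=(0.3948,-0.9188)
member 3 (1-3): L=1.4416, (cx,cy)=(0.9996,0.0277)
member 4 (2-3): L=1.9693, (cx,cy)=(0.3357,0.9420)
solve A·x = −loads:
  F[0-1] = -5859.1213 N (compression)
  F[0-2] = -2020.1463 N (compression)
  F[1-2] = +4240.3576 N (tension)
  F[1-3] = -381.4643 N (compression)
  F[2-3] = -1030.5125 N (compression)
  Rx@0 = +4526.6000 N
  Ry@0 = +5295.9411 N
  Ry@2 = -2925.1111 N

-381.464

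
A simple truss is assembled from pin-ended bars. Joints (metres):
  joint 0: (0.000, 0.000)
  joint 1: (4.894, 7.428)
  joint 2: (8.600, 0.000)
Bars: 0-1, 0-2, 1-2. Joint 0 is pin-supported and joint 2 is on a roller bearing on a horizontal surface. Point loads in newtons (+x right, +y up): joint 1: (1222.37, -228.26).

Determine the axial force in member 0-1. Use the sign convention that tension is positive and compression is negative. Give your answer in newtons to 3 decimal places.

N=3 nodes, M=3 members, R=3 reactions → 2N=6, M+R=6
member 0 (0-1): L=8.8953, (cx,cy)=(0.5502,0.8350)
member 1 (0-2): L=8.6000, (cx,cy)=(1.0000,0.0000)
member 2 (1-2): L=8.3012, (cx,cy)=(0.4464,-0.8948)
solve A·x = −loads:
  F[0-1] = +1146.5486 N (tension)
  F[0-2] = +591.5642 N (tension)
  F[1-2] = -1325.0627 N (compression)
  Rx@0 = -1222.3700 N
  Ry@0 = -957.4224 N
  Ry@2 = +1185.6824 N

1146.549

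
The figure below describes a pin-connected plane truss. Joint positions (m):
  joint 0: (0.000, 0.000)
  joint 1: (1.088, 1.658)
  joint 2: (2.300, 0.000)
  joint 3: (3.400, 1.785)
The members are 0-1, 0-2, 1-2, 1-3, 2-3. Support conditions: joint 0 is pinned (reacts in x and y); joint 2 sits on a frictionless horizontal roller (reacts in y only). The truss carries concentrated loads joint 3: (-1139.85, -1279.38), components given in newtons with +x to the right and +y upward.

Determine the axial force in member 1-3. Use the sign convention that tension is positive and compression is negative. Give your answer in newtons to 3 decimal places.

-364.298

N=4 nodes, M=5 members, R=3 reactions → 2N=8, M+R=8
member 0 (0-1): L=1.9831, (cx,cy)=(0.5486,0.8361)
member 1 (0-2): L=2.3000, (cx,cy)=(1.0000,0.0000)
member 2 (1-2): L=2.0538, (cx,cy)=(0.5901,-0.8073)
member 3 (1-3): L=2.3155, (cx,cy)=(0.9985,0.0548)
member 4 (2-3): L=2.0967, (cx,cy)=(0.5246,0.8513)
solve A·x = −loads:
  F[0-1] = -326.2261 N (compression)
  F[0-2] = -960.8712 N (compression)
  F[1-2] = +313.0976 N (tension)
  F[1-3] = -364.2982 N (compression)
  F[2-3] = -1479.3300 N (compression)
  Rx@0 = +1139.8500 N
  Ry@0 = +272.7453 N
  Ry@2 = +1006.6347 N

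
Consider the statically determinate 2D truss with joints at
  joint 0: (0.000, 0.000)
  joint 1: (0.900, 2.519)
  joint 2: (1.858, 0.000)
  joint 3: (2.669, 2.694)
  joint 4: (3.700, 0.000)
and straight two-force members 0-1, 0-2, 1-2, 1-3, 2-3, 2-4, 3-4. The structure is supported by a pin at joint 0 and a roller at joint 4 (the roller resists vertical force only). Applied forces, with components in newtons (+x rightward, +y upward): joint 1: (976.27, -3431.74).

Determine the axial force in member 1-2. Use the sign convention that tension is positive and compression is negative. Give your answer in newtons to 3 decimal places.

N=5 nodes, M=7 members, R=3 reactions → 2N=10, M+R=10
member 0 (0-1): L=2.6750, (cx,cy)=(0.3365,0.9417)
member 1 (0-2): L=1.8580, (cx,cy)=(1.0000,0.0000)
member 2 (1-2): L=2.6950, (cx,cy)=(0.3555,-0.9347)
member 3 (1-3): L=1.7776, (cx,cy)=(0.9951,0.0984)
member 4 (2-3): L=2.8134, (cx,cy)=(0.2883,0.9576)
member 5 (2-4): L=1.8420, (cx,cy)=(1.0000,0.0000)
member 6 (3-4): L=2.8845, (cx,cy)=(0.3574,-0.9339)
solve A·x = −loads:
  F[0-1] = -2051.9678 N (compression)
  F[0-2] = +1666.6644 N (tension)
  F[1-2] = -1716.0122 N (compression)
  F[1-3] = -1061.8303 N (compression)
  F[2-3] = +1675.0371 N (tension)
  F[2-4] = +573.8249 N (tension)
  F[3-4] = -1605.4543 N (compression)
  Rx@0 = -976.2700 N
  Ry@0 = +1932.3373 N
  Ry@4 = +1499.4027 N

-1716.012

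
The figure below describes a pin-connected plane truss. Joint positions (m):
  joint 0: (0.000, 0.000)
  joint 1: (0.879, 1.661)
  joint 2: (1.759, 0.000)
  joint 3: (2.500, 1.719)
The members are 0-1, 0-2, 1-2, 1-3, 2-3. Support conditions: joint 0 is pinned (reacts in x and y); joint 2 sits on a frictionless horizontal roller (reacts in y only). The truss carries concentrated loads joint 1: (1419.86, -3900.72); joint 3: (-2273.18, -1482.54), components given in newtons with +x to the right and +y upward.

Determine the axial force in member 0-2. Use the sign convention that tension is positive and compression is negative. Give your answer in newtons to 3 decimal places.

N=4 nodes, M=5 members, R=3 reactions → 2N=8, M+R=8
member 0 (0-1): L=1.8792, (cx,cy)=(0.4677,0.8839)
member 1 (0-2): L=1.7590, (cx,cy)=(1.0000,0.0000)
member 2 (1-2): L=1.8797, (cx,cy)=(0.4682,-0.8836)
member 3 (1-3): L=1.6220, (cx,cy)=(0.9994,0.0358)
member 4 (2-3): L=1.8719, (cx,cy)=(0.3959,0.9183)
solve A·x = −loads:
  F[0-1] = -2497.7370 N (compression)
  F[0-2] = +314.9740 N (tension)
  F[1-2] = -1983.1949 N (compression)
  F[1-3] = -1660.7704 N (compression)
  F[2-3] = -1549.7476 N (compression)
  Rx@0 = +853.3200 N
  Ry@0 = +2207.6637 N
  Ry@2 = +3175.5963 N

314.974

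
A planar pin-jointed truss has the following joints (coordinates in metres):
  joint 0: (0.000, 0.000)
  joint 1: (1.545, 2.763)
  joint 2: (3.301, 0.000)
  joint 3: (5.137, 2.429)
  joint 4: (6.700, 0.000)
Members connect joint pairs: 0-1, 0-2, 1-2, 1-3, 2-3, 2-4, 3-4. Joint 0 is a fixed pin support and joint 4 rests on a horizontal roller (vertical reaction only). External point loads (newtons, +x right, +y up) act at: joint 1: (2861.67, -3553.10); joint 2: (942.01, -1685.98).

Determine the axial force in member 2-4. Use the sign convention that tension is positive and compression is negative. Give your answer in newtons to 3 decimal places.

N=5 nodes, M=7 members, R=3 reactions → 2N=10, M+R=10
member 0 (0-1): L=3.1656, (cx,cy)=(0.4881,0.8728)
member 1 (0-2): L=3.3010, (cx,cy)=(1.0000,0.0000)
member 2 (1-2): L=3.2738, (cx,cy)=(0.5364,-0.8440)
member 3 (1-3): L=3.6075, (cx,cy)=(0.9957,-0.0926)
member 4 (2-3): L=3.0448, (cx,cy)=(0.6030,0.7977)
member 5 (2-4): L=3.3990, (cx,cy)=(1.0000,0.0000)
member 6 (3-4): L=2.8884, (cx,cy)=(0.5411,-0.8409)
solve A·x = −loads:
  F[0-1] = -2760.0045 N (compression)
  F[0-2] = +5150.7139 N (tension)
  F[1-2] = -947.9763 N (compression)
  F[1-3] = -3716.1890 N (compression)
  F[2-3] = +3116.3340 N (tension)
  F[2-4] = +1821.1057 N (tension)
  F[3-4] = -3365.4068 N (compression)
  Rx@0 = -3803.6800 N
  Ry@0 = +2408.9675 N
  Ry@4 = +2830.1125 N

1821.106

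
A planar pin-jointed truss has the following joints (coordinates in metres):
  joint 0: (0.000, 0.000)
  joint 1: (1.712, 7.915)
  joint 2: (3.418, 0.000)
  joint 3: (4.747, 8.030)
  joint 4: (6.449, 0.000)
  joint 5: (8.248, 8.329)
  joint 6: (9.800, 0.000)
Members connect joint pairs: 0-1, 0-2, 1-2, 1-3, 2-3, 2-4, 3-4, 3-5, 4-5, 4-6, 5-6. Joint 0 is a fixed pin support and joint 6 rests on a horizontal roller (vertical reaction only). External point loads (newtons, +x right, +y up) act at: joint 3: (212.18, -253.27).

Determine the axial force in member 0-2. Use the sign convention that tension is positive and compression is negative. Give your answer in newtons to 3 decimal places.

N=7 nodes, M=11 members, R=3 reactions → 2N=14, M+R=14
member 0 (0-1): L=8.0980, (cx,cy)=(0.2114,0.9774)
member 1 (0-2): L=3.4180, (cx,cy)=(1.0000,0.0000)
member 2 (1-2): L=8.0968, (cx,cy)=(0.2107,-0.9776)
member 3 (1-3): L=3.0372, (cx,cy)=(0.9993,0.0379)
member 4 (2-3): L=8.1392, (cx,cy)=(0.1633,0.9866)
member 5 (2-4): L=3.0310, (cx,cy)=(1.0000,0.0000)
member 6 (3-4): L=8.2084, (cx,cy)=(0.2073,-0.9783)
member 7 (3-5): L=3.5137, (cx,cy)=(0.9964,0.0851)
member 8 (4-5): L=8.5211, (cx,cy)=(0.2111,0.9775)
member 9 (4-6): L=3.3510, (cx,cy)=(1.0000,0.0000)
member 10 (5-6): L=8.4724, (cx,cy)=(0.1832,-0.9831)
solve A·x = −loads:
  F[0-1] = +44.2692 N (tension)
  F[0-2] = +202.8211 N (tension)
  F[1-2] = -43.5439 N (compression)
  F[1-3] = +18.5470 N (tension)
  F[2-3] = +43.1454 N (tension)
  F[2-4] = +186.6014 N (tension)
  F[3-4] = -313.7377 N (compression)
  F[3-5] = -121.9908 N (compression)
  F[4-5] = +313.9970 N (tension)
  F[4-6] = +55.2561 N (tension)
  F[5-6] = -301.6428 N (compression)
  Rx@0 = -212.1800 N
  Ry@0 = -43.2686 N
  Ry@6 = +296.5386 N

202.821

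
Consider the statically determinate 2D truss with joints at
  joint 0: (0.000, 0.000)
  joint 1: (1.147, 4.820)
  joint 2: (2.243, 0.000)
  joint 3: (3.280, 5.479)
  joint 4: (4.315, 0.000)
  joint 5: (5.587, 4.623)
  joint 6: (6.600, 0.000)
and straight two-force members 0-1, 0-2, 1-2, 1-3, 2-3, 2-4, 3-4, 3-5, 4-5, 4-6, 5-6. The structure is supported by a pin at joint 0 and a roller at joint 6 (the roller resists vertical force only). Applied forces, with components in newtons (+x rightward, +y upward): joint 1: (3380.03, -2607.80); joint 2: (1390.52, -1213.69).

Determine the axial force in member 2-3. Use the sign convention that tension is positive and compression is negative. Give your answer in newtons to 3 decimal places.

4278.782

N=7 nodes, M=11 members, R=3 reactions → 2N=14, M+R=14
member 0 (0-1): L=4.9546, (cx,cy)=(0.2315,0.9728)
member 1 (0-2): L=2.2430, (cx,cy)=(1.0000,0.0000)
member 2 (1-2): L=4.9430, (cx,cy)=(0.2217,-0.9751)
member 3 (1-3): L=2.2325, (cx,cy)=(0.9554,0.2952)
member 4 (2-3): L=5.5763, (cx,cy)=(0.1860,0.9826)
member 5 (2-4): L=2.0720, (cx,cy)=(1.0000,0.0000)
member 6 (3-4): L=5.5759, (cx,cy)=(0.1856,-0.9826)
member 7 (3-5): L=2.4607, (cx,cy)=(0.9375,-0.3479)
member 8 (4-5): L=4.7948, (cx,cy)=(0.2653,0.9642)
member 9 (4-6): L=2.2850, (cx,cy)=(1.0000,0.0000)
member 10 (5-6): L=4.7327, (cx,cy)=(0.2140,-0.9768)
solve A·x = −loads:
  F[0-1] = -500.9785 N (compression)
  F[0-2] = +4886.5277 N (tension)
  F[1-2] = -3066.7887 N (compression)
  F[1-3] = -2947.3568 N (compression)
  F[2-3] = +4278.7820 N (tension)
  F[2-4] = +2020.3105 N (tension)
  F[3-4] = -2828.4549 N (compression)
  F[3-5] = -1594.9055 N (compression)
  F[4-5] = +2882.5856 N (tension)
  F[4-6] = +730.5785 N (tension)
  F[5-6] = -3413.2253 N (compression)
  Rx@0 = -4770.5500 N
  Ry@0 = +487.3691 N
  Ry@6 = +3334.1209 N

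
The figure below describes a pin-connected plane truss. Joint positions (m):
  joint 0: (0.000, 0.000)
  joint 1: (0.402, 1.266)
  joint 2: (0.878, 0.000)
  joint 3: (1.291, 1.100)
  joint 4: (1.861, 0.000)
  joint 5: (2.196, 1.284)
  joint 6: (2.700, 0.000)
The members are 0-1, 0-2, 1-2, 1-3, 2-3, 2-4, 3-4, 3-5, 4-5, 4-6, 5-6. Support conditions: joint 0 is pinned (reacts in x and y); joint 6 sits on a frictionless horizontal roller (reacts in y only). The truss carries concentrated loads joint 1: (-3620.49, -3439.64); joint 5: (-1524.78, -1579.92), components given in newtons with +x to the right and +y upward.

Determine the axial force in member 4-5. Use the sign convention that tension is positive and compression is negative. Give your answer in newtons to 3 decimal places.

N=7 nodes, M=11 members, R=3 reactions → 2N=14, M+R=14
member 0 (0-1): L=1.3283, (cx,cy)=(0.3026,0.9531)
member 1 (0-2): L=0.8780, (cx,cy)=(1.0000,0.0000)
member 2 (1-2): L=1.3525, (cx,cy)=(0.3519,-0.9360)
member 3 (1-3): L=0.9044, (cx,cy)=(0.9830,-0.1836)
member 4 (2-3): L=1.1750, (cx,cy)=(0.3515,0.9362)
member 5 (2-4): L=0.9830, (cx,cy)=(1.0000,0.0000)
member 6 (3-4): L=1.2389, (cx,cy)=(0.4601,-0.8879)
member 7 (3-5): L=0.9235, (cx,cy)=(0.9800,0.1992)
member 8 (4-5): L=1.3270, (cx,cy)=(0.2525,0.9676)
member 9 (4-6): L=0.8390, (cx,cy)=(1.0000,0.0000)
member 10 (5-6): L=1.3794, (cx,cy)=(0.3654,-0.9309)
solve A·x = −loads:
  F[0-1] = -5922.9232 N (compression)
  F[0-2] = -3352.7312 N (compression)
  F[1-2] = +2141.9873 N (tension)
  F[1-3] = +1092.6791 N (tension)
  F[2-3] = -2141.6116 N (compression)
  F[2-4] = -1846.1251 N (compression)
  F[3-4] = +2313.8493 N (tension)
  F[3-5] = -758.4199 N (compression)
  F[4-5] = -2123.1843 N (compression)
  F[4-6] = -245.5624 N (compression)
  F[5-6] = +672.0680 N (tension)
  Rx@0 = +5145.2700 N
  Ry@0 = +5645.1594 N
  Ry@6 = -625.5994 N

-2123.184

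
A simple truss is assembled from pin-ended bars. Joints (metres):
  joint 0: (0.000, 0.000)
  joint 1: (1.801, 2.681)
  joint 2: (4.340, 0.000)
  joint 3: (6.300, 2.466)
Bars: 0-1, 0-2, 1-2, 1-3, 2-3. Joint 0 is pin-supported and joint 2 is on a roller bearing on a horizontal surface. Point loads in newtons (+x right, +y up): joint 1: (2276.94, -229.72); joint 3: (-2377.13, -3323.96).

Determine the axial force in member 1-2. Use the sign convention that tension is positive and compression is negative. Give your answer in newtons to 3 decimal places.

-2292.511

N=4 nodes, M=5 members, R=3 reactions → 2N=8, M+R=8
member 0 (0-1): L=3.2298, (cx,cy)=(0.5576,0.8301)
member 1 (0-2): L=4.3400, (cx,cy)=(1.0000,0.0000)
member 2 (1-2): L=3.6925, (cx,cy)=(0.6876,-0.7261)
member 3 (1-3): L=4.5041, (cx,cy)=(0.9989,-0.0477)
member 4 (2-3): L=3.1500, (cx,cy)=(0.6222,0.7828)
solve A·x = −loads:
  F[0-1] = +1713.8112 N (tension)
  F[0-2] = -1055.8561 N (compression)
  F[1-2] = -2292.5110 N (compression)
  F[1-3] = +255.3866 N (tension)
  F[2-3] = -4230.4169 N (compression)
  Rx@0 = +100.1900 N
  Ry@0 = -1422.6212 N
  Ry@2 = +4976.3012 N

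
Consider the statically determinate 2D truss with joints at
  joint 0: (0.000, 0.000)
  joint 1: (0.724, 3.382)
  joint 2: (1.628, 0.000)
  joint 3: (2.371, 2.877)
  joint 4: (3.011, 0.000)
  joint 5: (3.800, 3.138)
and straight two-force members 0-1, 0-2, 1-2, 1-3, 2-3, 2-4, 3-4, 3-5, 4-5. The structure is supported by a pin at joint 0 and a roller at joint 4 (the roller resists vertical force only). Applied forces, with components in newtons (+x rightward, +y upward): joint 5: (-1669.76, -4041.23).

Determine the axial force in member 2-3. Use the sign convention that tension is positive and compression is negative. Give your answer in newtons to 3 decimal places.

-816.696

N=6 nodes, M=9 members, R=3 reactions → 2N=12, M+R=12
member 0 (0-1): L=3.4586, (cx,cy)=(0.2093,0.9778)
member 1 (0-2): L=1.6280, (cx,cy)=(1.0000,0.0000)
member 2 (1-2): L=3.5007, (cx,cy)=(0.2582,-0.9661)
member 3 (1-3): L=1.7227, (cx,cy)=(0.9561,-0.2931)
member 4 (2-3): L=2.9714, (cx,cy)=(0.2501,0.9682)
member 5 (2-4): L=1.3830, (cx,cy)=(1.0000,0.0000)
member 6 (3-4): L=2.9473, (cx,cy)=(0.2171,-0.9761)
member 7 (3-5): L=1.4526, (cx,cy)=(0.9837,0.1797)
member 8 (4-5): L=3.2357, (cx,cy)=(0.2438,0.9698)
solve A·x = −loads:
  F[0-1] = -696.6624 N (compression)
  F[0-2] = -1523.9265 N (compression)
  F[1-2] = +818.5129 N (tension)
  F[1-3] = -373.6132 N (compression)
  F[2-3] = -816.6957 N (compression)
  F[2-4] = -1108.3451 N (compression)
  F[3-4] = +569.6869 N (tension)
  F[3-5] = -696.4540 N (compression)
  F[4-5] = -4037.9852 N (compression)
  Rx@0 = +1669.7600 N
  Ry@0 = +681.2276 N
  Ry@4 = +3360.0024 N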